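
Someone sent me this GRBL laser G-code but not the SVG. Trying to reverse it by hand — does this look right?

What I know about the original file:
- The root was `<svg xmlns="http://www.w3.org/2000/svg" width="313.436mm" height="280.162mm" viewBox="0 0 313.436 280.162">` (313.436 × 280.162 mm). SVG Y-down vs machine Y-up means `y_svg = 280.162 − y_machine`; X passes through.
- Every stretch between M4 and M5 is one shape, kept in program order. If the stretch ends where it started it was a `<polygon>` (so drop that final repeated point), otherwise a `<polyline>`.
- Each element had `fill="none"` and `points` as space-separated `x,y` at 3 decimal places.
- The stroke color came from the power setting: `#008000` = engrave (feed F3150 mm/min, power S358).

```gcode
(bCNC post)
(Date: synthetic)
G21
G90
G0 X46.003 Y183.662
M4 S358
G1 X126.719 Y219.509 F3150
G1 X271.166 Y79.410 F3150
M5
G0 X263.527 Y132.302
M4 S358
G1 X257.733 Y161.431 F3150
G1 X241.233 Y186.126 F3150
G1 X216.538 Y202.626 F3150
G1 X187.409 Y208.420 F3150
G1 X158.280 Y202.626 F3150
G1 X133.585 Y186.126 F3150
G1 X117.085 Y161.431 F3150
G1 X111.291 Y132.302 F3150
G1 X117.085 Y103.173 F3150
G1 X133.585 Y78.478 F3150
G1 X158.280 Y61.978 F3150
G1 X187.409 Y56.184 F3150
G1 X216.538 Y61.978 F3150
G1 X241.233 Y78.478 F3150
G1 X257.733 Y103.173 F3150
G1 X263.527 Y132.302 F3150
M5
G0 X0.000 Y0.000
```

<svg xmlns="http://www.w3.org/2000/svg" width="313.436mm" height="280.162mm" viewBox="0 0 313.436 280.162">
  <polyline points="46.003,96.500 126.719,60.653 271.166,200.752" fill="none" stroke="#008000"/>
  <polygon points="263.527,147.860 257.733,118.731 241.233,94.036 216.538,77.536 187.409,71.742 158.280,77.536 133.585,94.036 117.085,118.731 111.291,147.860 117.085,176.989 133.585,201.684 158.280,218.184 187.409,223.978 216.538,218.184 241.233,201.684 257.733,176.989" fill="none" stroke="#008000"/>
</svg>

Machine Y-up, SVG Y-down with viewBox height 280.162, so y_svg = 280.162 − y_machine; X carries over. Every run uses S358, so all elements get stroke `#008000` (engrave).

Run 1: The run is open, so emit a `<polyline>` with points (Y-flipped): 46.003,96.500 126.719,60.653 271.166,200.752.

Run 2: The run returns to its start, so emit a `<polygon>` with points (Y-flipped): 263.527,147.860 257.733,118.731 241.233,94.036 216.538,77.536 187.409,71.742 158.280,77.536 133.585,94.036 117.085,118.731 111.291,147.860 117.085,176.989 133.585,201.684 158.280,218.184 187.409,223.978 216.538,218.184 241.233,201.684 257.733,176.989.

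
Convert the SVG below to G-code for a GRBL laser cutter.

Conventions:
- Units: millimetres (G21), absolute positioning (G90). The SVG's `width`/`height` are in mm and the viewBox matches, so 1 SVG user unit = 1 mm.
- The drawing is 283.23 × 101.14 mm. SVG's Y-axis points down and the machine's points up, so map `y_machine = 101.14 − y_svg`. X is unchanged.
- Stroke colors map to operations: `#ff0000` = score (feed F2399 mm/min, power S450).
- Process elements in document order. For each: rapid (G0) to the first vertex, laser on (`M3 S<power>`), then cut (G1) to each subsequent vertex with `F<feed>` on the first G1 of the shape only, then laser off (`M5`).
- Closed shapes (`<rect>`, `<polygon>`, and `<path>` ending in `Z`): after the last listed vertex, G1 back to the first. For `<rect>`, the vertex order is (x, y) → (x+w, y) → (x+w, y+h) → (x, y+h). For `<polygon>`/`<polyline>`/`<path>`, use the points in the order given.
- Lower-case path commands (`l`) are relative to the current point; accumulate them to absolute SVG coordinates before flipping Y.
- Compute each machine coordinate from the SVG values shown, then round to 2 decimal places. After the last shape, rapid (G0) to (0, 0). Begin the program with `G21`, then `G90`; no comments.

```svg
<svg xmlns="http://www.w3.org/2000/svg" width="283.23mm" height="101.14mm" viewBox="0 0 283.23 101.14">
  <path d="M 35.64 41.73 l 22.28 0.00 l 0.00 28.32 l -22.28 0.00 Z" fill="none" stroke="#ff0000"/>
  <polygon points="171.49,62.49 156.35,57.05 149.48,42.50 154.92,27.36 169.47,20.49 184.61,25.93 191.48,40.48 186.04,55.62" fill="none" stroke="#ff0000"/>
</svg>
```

G21
G90
G0 X35.64 Y59.41
M3 S450
G1 X57.92 Y59.41 F2399
G1 X57.92 Y31.09
G1 X35.64 Y31.09
G1 X35.64 Y59.41
M5
G0 X171.49 Y38.65
M3 S450
G1 X156.35 Y44.09 F2399
G1 X149.48 Y58.64
G1 X154.92 Y73.78
G1 X169.47 Y80.65
G1 X184.61 Y75.21
G1 X191.48 Y60.66
G1 X186.04 Y45.52
G1 X171.49 Y38.65
M5
G0 X0.00 Y0.00

1 u = 1 mm; y_m = 101.14 − y.

[1] `<path>` rectangle, #ff0000→score S450 F2399: (35.64,59.41) → (57.92,59.41) → (57.92,31.09) → (35.64,31.09) → (35.64,59.41) (closed)

[2] `<polygon>` regular polygon, #ff0000→score S450 F2399: (171.49,38.65) → (156.35,44.09) → (149.48,58.64) → (154.92,73.78) → (169.47,80.65) → (184.61,75.21) → (191.48,60.66) → (186.04,45.52) → (171.49,38.65) (closed)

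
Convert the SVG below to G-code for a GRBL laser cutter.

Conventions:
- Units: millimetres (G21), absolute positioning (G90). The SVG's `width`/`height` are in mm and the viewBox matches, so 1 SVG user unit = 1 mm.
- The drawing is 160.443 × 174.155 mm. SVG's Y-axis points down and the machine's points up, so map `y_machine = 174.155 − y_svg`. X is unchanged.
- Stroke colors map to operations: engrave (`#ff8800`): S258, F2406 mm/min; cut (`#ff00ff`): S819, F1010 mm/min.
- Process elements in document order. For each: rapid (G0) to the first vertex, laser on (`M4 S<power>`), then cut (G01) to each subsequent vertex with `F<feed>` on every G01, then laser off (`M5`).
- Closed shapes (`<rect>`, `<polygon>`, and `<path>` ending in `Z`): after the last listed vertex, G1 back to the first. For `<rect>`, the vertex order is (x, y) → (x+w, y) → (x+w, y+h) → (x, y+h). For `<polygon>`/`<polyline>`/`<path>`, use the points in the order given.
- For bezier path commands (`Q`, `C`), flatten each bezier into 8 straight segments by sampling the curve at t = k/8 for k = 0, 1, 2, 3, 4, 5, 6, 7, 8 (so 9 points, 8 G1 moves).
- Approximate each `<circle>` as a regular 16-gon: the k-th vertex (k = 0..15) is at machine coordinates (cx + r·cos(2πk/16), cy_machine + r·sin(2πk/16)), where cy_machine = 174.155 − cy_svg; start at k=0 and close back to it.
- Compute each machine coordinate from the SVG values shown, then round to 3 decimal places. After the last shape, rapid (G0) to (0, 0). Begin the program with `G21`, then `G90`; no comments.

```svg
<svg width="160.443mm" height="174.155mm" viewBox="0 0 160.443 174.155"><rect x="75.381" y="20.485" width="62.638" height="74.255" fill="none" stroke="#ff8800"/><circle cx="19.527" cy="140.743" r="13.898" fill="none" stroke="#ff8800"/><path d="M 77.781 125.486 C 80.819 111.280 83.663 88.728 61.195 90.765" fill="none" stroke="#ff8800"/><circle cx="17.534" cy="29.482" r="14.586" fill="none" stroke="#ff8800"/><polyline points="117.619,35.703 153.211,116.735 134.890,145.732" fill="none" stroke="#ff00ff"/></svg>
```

G21
G90
G0 X75.381 Y153.670
M4 S258
G01 X138.019 Y153.670 F2406
G01 X138.019 Y79.415 F2406
G01 X75.381 Y79.415 F2406
G01 X75.381 Y153.670 F2406
M5
G0 X33.425 Y33.412
M4 S258
G01 X32.367 Y38.731 F2406
G01 X29.354 Y43.239 F2406
G01 X24.846 Y46.252 F2406
G01 X19.527 Y47.310 F2406
G01 X14.208 Y46.252 F2406
G01 X9.700 Y43.239 F2406
G01 X6.687 Y38.731 F2406
G01 X5.629 Y33.412 F2406
G01 X6.687 Y28.093 F2406
G01 X9.700 Y23.585 F2406
G01 X14.208 Y20.572 F2406
G01 X19.527 Y19.514 F2406
G01 X24.846 Y20.572 F2406
G01 X29.354 Y23.585 F2406
G01 X32.367 Y28.093 F2406
G01 X33.425 Y33.412 F2406
M5
G0 X77.781 Y48.669
M4 S258
G01 X78.862 Y54.323 F2406
G01 X79.631 Y60.374 F2406
G01 X79.792 Y66.435 F2406
G01 X79.053 Y72.121 F2406
G01 X77.118 Y77.045 F2406
G01 X73.692 Y80.822 F2406
G01 X68.483 Y83.066 F2406
G01 X61.195 Y83.390 F2406
M5
G0 X32.120 Y144.673
M4 S258
G01 X31.010 Y150.255 F2406
G01 X27.848 Y154.987 F2406
G01 X23.116 Y158.149 F2406
G01 X17.534 Y159.259 F2406
G01 X11.952 Y158.149 F2406
G01 X7.220 Y154.987 F2406
G01 X4.058 Y150.255 F2406
G01 X2.948 Y144.673 F2406
G01 X4.058 Y139.091 F2406
G01 X7.220 Y134.359 F2406
G01 X11.952 Y131.197 F2406
G01 X17.534 Y130.087 F2406
G01 X23.116 Y131.197 F2406
G01 X27.848 Y134.359 F2406
G01 X31.010 Y139.091 F2406
G01 X32.120 Y144.673 F2406
M5
G0 X117.619 Y138.452
M4 S819
G01 X153.211 Y57.420 F1010
G01 X134.890 Y28.423 F1010
M5
G0 X0.000 Y0.000

1 u = 1 mm; y_m = 174.155 − y.

[1] `<rect>` rectangle, #ff8800→engrave S258 F2406: (75.381,153.670) → (138.019,153.670) → (138.019,79.415) → (75.381,79.415) → (75.381,153.670) (closed)

[2] `<circle>` circle, #ff8800→engrave S258 F2406: (33.425,33.412) → (32.367,38.731) → (29.354,43.239) → (24.846,46.252) → (19.527,47.310) → (14.208,46.252) → (9.700,43.239) → (6.687,38.731) → (5.629,33.412) → (6.687,28.093) → (9.700,23.585) → (14.208,20.572) → (19.527,19.514) → (24.846,20.572) → (29.354,23.585) → (32.367,28.093) → (33.425,33.412) (closed)

[3] `<path>` cubic bezier, #ff8800→engrave S258 F2406: (77.781,48.669) → (78.862,54.323) → (79.631,60.374) → (79.792,66.435) → (79.053,72.121) → (77.118,77.045) → (73.692,80.822) → (68.483,83.066) → (61.195,83.390)

[4] `<circle>` circle, #ff8800→engrave S258 F2406: (32.120,144.673) → (31.010,150.255) → (27.848,154.987) → (23.116,158.149) → (17.534,159.259) → (11.952,158.149) → (7.220,154.987) → (4.058,150.255) → (2.948,144.673) → (4.058,139.091) → (7.220,134.359) → (11.952,131.197) → (17.534,130.087) → (23.116,131.197) → (27.848,134.359) → (31.010,139.091) → (32.120,144.673) (closed)

[5] `<polyline>` open polyline, #ff00ff→cut S819 F1010: (117.619,138.452) → (153.211,57.420) → (134.890,28.423)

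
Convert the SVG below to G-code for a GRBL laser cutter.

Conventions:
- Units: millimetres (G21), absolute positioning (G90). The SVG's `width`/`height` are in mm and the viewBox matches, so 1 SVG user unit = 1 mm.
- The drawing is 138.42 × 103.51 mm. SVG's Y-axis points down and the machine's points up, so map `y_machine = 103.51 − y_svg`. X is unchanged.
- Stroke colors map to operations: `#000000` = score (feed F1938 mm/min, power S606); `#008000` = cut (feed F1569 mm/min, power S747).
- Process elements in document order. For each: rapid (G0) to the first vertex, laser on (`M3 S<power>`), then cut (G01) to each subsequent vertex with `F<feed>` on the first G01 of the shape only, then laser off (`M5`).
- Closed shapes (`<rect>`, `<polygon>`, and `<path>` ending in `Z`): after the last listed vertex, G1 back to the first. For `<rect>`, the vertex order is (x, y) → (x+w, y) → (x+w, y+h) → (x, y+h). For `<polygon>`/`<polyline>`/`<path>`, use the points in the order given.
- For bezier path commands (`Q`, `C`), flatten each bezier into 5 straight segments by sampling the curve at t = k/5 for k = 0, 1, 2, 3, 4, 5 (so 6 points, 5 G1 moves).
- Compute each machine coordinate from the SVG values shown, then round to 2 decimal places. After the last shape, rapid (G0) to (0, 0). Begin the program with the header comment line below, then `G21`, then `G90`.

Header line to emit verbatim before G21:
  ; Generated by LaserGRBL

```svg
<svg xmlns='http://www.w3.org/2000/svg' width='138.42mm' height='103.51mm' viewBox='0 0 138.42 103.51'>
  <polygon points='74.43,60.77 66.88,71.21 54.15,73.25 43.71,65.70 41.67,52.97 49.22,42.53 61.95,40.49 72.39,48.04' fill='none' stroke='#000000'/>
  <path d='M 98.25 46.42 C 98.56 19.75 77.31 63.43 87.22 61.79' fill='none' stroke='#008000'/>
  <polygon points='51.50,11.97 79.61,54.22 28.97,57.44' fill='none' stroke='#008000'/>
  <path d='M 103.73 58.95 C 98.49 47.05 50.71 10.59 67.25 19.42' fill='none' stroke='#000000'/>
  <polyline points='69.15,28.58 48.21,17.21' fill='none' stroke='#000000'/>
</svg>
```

; Generated by LaserGRBL
G21
G90
G0 X74.43 Y42.74
M3 S606
G01 X66.88 Y32.30 F1938
G01 X54.15 Y30.26
G01 X43.71 Y37.81
G01 X41.67 Y50.54
G01 X49.22 Y60.98
G01 X61.95 Y63.02
G01 X72.39 Y55.47
G01 X74.43 Y42.74
M5
G0 X98.25 Y57.09
M3 S747
G01 X96.27 Y65.58 F1569
G01 X91.65 Y62.73
G01 X86.91 Y54.10
G01 X84.59 Y45.25
G01 X87.22 Y41.72
M5
G0 X51.50 Y91.54
M3 S747
G01 X79.61 Y49.29 F1569
G01 X28.97 Y46.07
G01 X51.50 Y91.54
M5
G0 X103.73 Y44.56
M3 S606
G01 X96.34 Y54.09 F1938
G01 X83.86 Y66.16
G01 X71.44 Y77.42
G01 X64.19 Y84.51
G01 X67.25 Y84.09
M5
G0 X69.15 Y74.93
M3 S606
G01 X48.21 Y86.30 F1938
M5
G0 X0.00 Y0.00

1 u = 1 mm; y_m = 103.51 − y.

[1] `<polygon>` regular polygon, #000000→score S606 F1938: (74.43,42.74) → (66.88,32.30) → (54.15,30.26) → (43.71,37.81) → (41.67,50.54) → (49.22,60.98) → (61.95,63.02) → (72.39,55.47) → (74.43,42.74) (closed)

[2] `<path>` cubic bezier, #008000→cut S747 F1569: (98.25,57.09) → (96.27,65.58) → (91.65,62.73) → (86.91,54.10) → (84.59,45.25) → (87.22,41.72)

[3] `<polygon>` regular polygon, #008000→cut S747 F1569: (51.50,91.54) → (79.61,49.29) → (28.97,46.07) → (51.50,91.54) (closed)

[4] `<path>` cubic bezier, #000000→score S606 F1938: (103.73,44.56) → (96.34,54.09) → (83.86,66.16) → (71.44,77.42) → (64.19,84.51) → (67.25,84.09)

[5] `<polyline>` line segment, #000000→score S606 F1938: (69.15,74.93) → (48.21,86.30)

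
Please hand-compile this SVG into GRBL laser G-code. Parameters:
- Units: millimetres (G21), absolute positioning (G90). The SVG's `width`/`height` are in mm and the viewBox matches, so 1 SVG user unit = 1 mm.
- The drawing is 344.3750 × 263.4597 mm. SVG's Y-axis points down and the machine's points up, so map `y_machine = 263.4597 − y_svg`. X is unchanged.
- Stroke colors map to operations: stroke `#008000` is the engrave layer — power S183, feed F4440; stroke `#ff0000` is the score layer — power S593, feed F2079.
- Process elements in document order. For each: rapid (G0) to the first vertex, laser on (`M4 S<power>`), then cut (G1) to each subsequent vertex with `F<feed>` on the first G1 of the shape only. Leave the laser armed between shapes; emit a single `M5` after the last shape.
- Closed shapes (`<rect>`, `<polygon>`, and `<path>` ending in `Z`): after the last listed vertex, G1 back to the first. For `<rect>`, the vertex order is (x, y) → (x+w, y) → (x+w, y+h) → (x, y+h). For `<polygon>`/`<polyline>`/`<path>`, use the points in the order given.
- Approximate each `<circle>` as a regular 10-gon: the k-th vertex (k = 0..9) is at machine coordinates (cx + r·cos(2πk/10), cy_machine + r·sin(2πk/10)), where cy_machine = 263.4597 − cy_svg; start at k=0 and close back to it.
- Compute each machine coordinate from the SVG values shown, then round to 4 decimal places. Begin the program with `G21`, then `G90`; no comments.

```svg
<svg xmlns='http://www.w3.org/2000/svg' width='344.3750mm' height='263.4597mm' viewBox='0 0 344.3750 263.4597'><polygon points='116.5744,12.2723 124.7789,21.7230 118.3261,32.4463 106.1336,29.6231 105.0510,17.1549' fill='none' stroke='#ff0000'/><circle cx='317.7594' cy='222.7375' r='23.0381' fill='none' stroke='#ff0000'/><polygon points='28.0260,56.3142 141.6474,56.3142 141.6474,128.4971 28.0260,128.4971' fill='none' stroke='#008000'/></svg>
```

1 u = 1 mm; y_m = 263.4597 − y.

[1] `<polygon>` regular polygon, #ff0000→score S593 F2079: (116.5744,251.1874) → (124.7789,241.7367) → (118.3261,231.0134) → (106.1336,233.8366) → (105.0510,246.3048) → (116.5744,251.1874) (closed)

[2] `<circle>` circle, #ff0000→score S593 F2079: (340.7975,40.7222) → (336.3976,54.2637) → (324.8786,62.6327) → (310.6402,62.6327) → (299.1212,54.2637) → (294.7213,40.7222) → (299.1212,27.1807) → (310.6402,18.8117) → (324.8786,18.8117) → (336.3976,27.1807) → (340.7975,40.7222) (closed)

[3] `<polygon>` rectangle, #008000→engrave S183 F4440: (28.0260,207.1455) → (141.6474,207.1455) → (141.6474,134.9626) → (28.0260,134.9626) → (28.0260,207.1455) (closed)

G21
G90
G0 X116.5744 Y251.1874
M4 S593
G1 X124.7789 Y241.7367 F2079
G1 X118.3261 Y231.0134
G1 X106.1336 Y233.8366
G1 X105.0510 Y246.3048
G1 X116.5744 Y251.1874
G0 X340.7975 Y40.7222
M4 S593
G1 X336.3976 Y54.2637 F2079
G1 X324.8786 Y62.6327
G1 X310.6402 Y62.6327
G1 X299.1212 Y54.2637
G1 X294.7213 Y40.7222
G1 X299.1212 Y27.1807
G1 X310.6402 Y18.8117
G1 X324.8786 Y18.8117
G1 X336.3976 Y27.1807
G1 X340.7975 Y40.7222
G0 X28.0260 Y207.1455
M4 S183
G1 X141.6474 Y207.1455 F4440
G1 X141.6474 Y134.9626
G1 X28.0260 Y134.9626
G1 X28.0260 Y207.1455
M5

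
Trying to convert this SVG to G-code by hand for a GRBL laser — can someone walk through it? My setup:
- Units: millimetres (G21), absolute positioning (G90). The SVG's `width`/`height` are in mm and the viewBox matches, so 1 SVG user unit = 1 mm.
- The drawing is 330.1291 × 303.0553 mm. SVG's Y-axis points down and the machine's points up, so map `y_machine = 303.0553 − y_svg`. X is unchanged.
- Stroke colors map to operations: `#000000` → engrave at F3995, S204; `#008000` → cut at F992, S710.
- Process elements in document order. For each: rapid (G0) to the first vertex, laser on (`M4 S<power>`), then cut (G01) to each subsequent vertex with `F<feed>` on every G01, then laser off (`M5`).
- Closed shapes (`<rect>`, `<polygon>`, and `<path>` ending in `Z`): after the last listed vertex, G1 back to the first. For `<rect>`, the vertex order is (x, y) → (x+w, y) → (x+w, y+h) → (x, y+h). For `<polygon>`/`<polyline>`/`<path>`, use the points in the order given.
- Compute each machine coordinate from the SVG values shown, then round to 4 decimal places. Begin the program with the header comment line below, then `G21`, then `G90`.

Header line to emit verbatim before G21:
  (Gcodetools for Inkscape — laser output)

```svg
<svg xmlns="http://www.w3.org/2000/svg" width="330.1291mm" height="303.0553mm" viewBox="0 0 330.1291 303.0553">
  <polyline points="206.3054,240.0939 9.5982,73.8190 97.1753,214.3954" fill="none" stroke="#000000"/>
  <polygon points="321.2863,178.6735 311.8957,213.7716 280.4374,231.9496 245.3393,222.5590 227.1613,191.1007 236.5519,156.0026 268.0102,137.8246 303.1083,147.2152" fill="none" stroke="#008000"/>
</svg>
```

(Gcodetools for Inkscape — laser output)
G21
G90
G0 X206.3054 Y62.9614
M4 S204
G01 X9.5982 Y229.2363 F3995
G01 X97.1753 Y88.6599 F3995
M5
G0 X321.2863 Y124.3818
M4 S710
G01 X311.8957 Y89.2837 F992
G01 X280.4374 Y71.1057 F992
G01 X245.3393 Y80.4963 F992
G01 X227.1613 Y111.9546 F992
G01 X236.5519 Y147.0527 F992
G01 X268.0102 Y165.2307 F992
G01 X303.1083 Y155.8401 F992
G01 X321.2863 Y124.3818 F992
M5

viewBox `0 0 330.1291 303.0553` with mm width/height → 1 unit = 1 mm. Flip: y_m = 303.0553 − y_svg.

**Shape 1** — `<polyline>` open polyline, stroke `#000000` → engrave (S204, F3995). Machine vertices: (206.3054,62.9614) → (9.5982,229.2363) → (97.1753,88.6599). Open path.

**Shape 2** — `<polygon>` regular polygon, stroke `#008000` → cut (S710, F992). Machine vertices: (321.2863,124.3818) → (311.8957,89.2837) → (280.4374,71.1057) → (245.3393,80.4963) → (227.1613,111.9546) → (236.5519,147.0527) → (268.0102,165.2307) → (303.1083,155.8401) → (321.2863,124.3818). Closed: final G1 returns to the first vertex.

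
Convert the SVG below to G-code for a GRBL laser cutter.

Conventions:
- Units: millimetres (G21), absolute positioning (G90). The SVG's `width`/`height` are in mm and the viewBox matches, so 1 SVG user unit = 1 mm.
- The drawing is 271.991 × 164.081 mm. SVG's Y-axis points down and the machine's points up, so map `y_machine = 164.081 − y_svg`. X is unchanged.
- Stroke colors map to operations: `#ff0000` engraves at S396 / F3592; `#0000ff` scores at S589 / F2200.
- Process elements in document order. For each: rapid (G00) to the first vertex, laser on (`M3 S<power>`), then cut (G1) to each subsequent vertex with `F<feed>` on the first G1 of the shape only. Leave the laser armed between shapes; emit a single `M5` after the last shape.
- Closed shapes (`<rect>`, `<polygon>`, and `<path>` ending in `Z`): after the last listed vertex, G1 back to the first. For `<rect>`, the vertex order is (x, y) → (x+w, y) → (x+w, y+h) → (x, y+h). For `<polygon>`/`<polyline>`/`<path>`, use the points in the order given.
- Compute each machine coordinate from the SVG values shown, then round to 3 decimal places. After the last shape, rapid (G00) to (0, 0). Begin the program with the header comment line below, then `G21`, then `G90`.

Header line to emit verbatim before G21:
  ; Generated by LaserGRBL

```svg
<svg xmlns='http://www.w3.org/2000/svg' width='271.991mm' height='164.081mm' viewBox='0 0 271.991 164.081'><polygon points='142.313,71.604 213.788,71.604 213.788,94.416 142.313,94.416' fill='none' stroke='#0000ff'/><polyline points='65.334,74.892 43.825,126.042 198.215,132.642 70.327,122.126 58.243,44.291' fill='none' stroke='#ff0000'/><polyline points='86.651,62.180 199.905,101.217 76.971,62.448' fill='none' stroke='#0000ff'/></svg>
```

1 u = 1 mm; y_m = 164.081 − y.

[1] `<polygon>` rectangle, #0000ff→score S589 F2200: (142.313,92.477) → (213.788,92.477) → (213.788,69.665) → (142.313,69.665) → (142.313,92.477) (closed)

[2] `<polyline>` open polyline, #ff0000→engrave S396 F3592: (65.334,89.189) → (43.825,38.039) → (198.215,31.439) → (70.327,41.955) → (58.243,119.790)

[3] `<polyline>` open polyline, #0000ff→score S589 F2200: (86.651,101.901) → (199.905,62.864) → (76.971,101.633)

; Generated by LaserGRBL
G21
G90
G00 X142.313 Y92.477
M3 S589
G1 X213.788 Y92.477 F2200
G1 X213.788 Y69.665
G1 X142.313 Y69.665
G1 X142.313 Y92.477
G00 X65.334 Y89.189
M3 S396
G1 X43.825 Y38.039 F3592
G1 X198.215 Y31.439
G1 X70.327 Y41.955
G1 X58.243 Y119.790
G00 X86.651 Y101.901
M3 S589
G1 X199.905 Y62.864 F2200
G1 X76.971 Y101.633
M5
G00 X0.000 Y0.000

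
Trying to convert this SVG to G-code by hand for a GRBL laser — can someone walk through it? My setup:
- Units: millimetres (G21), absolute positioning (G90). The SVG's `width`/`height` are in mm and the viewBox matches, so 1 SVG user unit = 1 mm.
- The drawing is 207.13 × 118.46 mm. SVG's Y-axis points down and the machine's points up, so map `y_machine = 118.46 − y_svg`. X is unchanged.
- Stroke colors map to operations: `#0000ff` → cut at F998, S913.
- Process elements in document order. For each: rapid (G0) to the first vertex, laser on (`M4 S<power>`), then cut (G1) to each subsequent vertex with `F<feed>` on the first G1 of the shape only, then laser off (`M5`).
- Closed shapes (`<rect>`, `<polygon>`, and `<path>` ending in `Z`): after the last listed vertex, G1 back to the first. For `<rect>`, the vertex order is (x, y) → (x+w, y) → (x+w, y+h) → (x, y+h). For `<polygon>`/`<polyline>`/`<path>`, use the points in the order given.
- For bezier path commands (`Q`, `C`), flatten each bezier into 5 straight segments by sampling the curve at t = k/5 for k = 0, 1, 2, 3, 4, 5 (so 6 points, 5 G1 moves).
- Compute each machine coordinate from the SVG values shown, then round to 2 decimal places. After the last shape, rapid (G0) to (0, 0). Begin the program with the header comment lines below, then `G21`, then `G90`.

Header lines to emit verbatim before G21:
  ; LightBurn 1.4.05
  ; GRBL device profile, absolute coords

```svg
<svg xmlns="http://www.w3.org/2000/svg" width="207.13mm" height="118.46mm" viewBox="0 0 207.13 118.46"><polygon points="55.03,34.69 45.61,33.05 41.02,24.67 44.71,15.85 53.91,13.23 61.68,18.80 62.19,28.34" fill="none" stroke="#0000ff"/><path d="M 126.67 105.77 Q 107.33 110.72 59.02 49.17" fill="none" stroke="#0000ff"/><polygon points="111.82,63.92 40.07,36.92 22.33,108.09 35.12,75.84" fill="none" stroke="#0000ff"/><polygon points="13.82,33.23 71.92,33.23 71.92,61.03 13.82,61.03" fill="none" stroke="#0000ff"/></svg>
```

; LightBurn 1.4.05
; GRBL device profile, absolute coords
G21
G90
G0 X55.03 Y83.77
M4 S913
G1 X45.61 Y85.41 F998
G1 X41.02 Y93.79
G1 X44.71 Y102.61
G1 X53.91 Y105.23
G1 X61.68 Y99.66
G1 X62.19 Y90.12
G1 X55.03 Y83.77
M5
G0 X126.67 Y12.69
M4 S913
G1 X117.78 Y13.37 F998
G1 X106.56 Y19.37
G1 X93.03 Y30.69
G1 X77.19 Y47.33
G1 X59.02 Y69.29
M5
G0 X111.82 Y54.54
M4 S913
G1 X40.07 Y81.54 F998
G1 X22.33 Y10.37
G1 X35.12 Y42.62
G1 X111.82 Y54.54
M5
G0 X13.82 Y85.23
M4 S913
G1 X71.92 Y85.23 F998
G1 X71.92 Y57.43
G1 X13.82 Y57.43
G1 X13.82 Y85.23
M5
G0 X0.00 Y0.00

viewBox `0 0 207.13 118.46` with mm width/height → 1 unit = 1 mm. Flip: y_m = 118.46 − y_svg.

**Shape 1** — `<polygon>` regular polygon, stroke `#0000ff` → cut (S913, F998). Machine vertices: (55.03,83.77) → (45.61,85.41) → (41.02,93.79) → (44.71,102.61) → (53.91,105.23) → (61.68,99.66) → (62.19,90.12) → (55.03,83.77). Closed: final G1 returns to the first vertex.

**Shape 2** — `<path>` quadratic bezier, stroke `#0000ff` → cut (S913, F998). Control points (SVG): P0=(126.67,105.77), P1=(107.33,110.72), P2=(59.02,49.17); sampled at t=k/5. Machine vertices: (126.67,12.69) → (117.78,13.37) → (106.56,19.37) → (93.03,30.69) → (77.19,47.33) → (59.02,69.29). Open path.

**Shape 3** — `<polygon>` closed polygon, stroke `#0000ff` → cut (S913, F998). Machine vertices: (111.82,54.54) → (40.07,81.54) → (22.33,10.37) → (35.12,42.62) → (111.82,54.54). Closed: final G1 returns to the first vertex.

**Shape 4** — `<polygon>` rectangle, stroke `#0000ff` → cut (S913, F998). Machine vertices: (13.82,85.23) → (71.92,85.23) → (71.92,57.43) → (13.82,57.43) → (13.82,85.23). Closed: final G1 returns to the first vertex.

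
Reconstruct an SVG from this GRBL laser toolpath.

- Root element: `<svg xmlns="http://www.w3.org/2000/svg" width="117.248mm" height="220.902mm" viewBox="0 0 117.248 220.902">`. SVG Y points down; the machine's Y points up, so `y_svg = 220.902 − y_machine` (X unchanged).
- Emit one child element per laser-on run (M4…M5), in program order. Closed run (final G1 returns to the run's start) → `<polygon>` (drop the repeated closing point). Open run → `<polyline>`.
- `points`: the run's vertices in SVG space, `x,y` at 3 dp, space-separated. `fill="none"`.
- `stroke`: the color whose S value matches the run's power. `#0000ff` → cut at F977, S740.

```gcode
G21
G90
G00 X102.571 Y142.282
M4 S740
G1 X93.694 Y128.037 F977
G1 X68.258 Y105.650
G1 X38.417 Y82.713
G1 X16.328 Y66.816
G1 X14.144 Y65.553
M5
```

Machine Y-up, SVG Y-down with viewBox height 220.902, so y_svg = 220.902 − y_machine; X carries over. Every run uses S740, so all elements get stroke `#0000ff` (cut).

Run 1: The run is open, so emit a `<polyline>` with points (Y-flipped): 102.571,78.620 93.694,92.865 68.258,115.252 38.417,138.189 16.328,154.086 14.144,155.349.

<svg xmlns="http://www.w3.org/2000/svg" width="117.248mm" height="220.902mm" viewBox="0 0 117.248 220.902">
  <polyline points="102.571,78.620 93.694,92.865 68.258,115.252 38.417,138.189 16.328,154.086 14.144,155.349" fill="none" stroke="#0000ff"/>
</svg>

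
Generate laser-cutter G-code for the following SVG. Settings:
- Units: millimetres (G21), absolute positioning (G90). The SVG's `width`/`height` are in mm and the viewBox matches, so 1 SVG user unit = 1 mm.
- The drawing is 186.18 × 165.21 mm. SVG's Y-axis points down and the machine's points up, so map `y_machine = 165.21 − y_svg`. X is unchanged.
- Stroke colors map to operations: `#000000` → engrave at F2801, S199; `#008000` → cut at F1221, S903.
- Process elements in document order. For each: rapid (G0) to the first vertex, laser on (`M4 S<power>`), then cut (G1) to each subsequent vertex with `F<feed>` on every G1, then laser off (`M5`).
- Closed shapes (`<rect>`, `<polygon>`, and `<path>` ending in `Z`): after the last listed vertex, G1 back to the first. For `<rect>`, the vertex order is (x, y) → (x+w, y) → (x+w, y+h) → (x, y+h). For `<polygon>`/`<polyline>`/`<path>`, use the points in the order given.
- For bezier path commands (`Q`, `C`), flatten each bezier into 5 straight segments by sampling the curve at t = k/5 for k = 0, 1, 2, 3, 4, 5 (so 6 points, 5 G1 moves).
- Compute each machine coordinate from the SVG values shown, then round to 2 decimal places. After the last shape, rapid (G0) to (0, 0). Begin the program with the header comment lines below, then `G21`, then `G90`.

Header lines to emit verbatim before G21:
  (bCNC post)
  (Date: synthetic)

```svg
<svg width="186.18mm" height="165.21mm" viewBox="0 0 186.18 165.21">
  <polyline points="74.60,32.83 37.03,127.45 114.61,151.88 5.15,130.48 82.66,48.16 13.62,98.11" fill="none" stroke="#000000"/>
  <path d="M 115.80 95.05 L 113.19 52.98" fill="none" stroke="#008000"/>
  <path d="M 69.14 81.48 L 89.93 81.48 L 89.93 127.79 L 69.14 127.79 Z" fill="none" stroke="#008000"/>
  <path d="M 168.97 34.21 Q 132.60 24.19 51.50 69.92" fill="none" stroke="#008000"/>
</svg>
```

(bCNC post)
(Date: synthetic)
G21
G90
G0 X74.60 Y132.38
M4 S199
G1 X37.03 Y37.76 F2801
G1 X114.61 Y13.33 F2801
G1 X5.15 Y34.73 F2801
G1 X82.66 Y117.05 F2801
G1 X13.62 Y67.10 F2801
M5
G0 X115.80 Y70.16
M4 S903
G1 X113.19 Y112.23 F1221
M5
G0 X69.14 Y83.73
M4 S903
G1 X89.93 Y83.73 F1221
G1 X89.93 Y37.42 F1221
G1 X69.14 Y37.42 F1221
G1 X69.14 Y83.73 F1221
M5
G0 X168.97 Y131.00
M4 S903
G1 X152.63 Y132.78 F1221
G1 X132.72 Y130.10 F1221
G1 X109.22 Y122.95 F1221
G1 X82.15 Y111.35 F1221
G1 X51.50 Y95.29 F1221
M5
G0 X0.00 Y0.00

viewBox `0 0 186.18 165.21` with mm width/height → 1 unit = 1 mm. Flip: y_m = 165.21 − y_svg.

**Shape 1** — `<polyline>` open polyline, stroke `#000000` → engrave (S199, F2801). Machine vertices: (74.60,132.38) → (37.03,37.76) → (114.61,13.33) → (5.15,34.73) → (82.66,117.05) → (13.62,67.10). Open path.

**Shape 2** — `<path>` line segment, stroke `#008000` → cut (S903, F1221). Machine vertices: (115.80,70.16) → (113.19,112.23). Open path.

**Shape 3** — `<path>` rectangle, stroke `#008000` → cut (S903, F1221). Machine vertices: (69.14,83.73) → (89.93,83.73) → (89.93,37.42) → (69.14,37.42) → (69.14,83.73). Closed: final G1 returns to the first vertex.

**Shape 4** — `<path>` quadratic bezier, stroke `#008000` → cut (S903, F1221). Control points (SVG): P0=(168.97,34.21), P1=(132.60,24.19), P2=(51.50,69.92); sampled at t=k/5. Machine vertices: (168.97,131.00) → (152.63,132.78) → (132.72,130.10) → (109.22,122.95) → (82.15,111.35) → (51.50,95.29). Open path.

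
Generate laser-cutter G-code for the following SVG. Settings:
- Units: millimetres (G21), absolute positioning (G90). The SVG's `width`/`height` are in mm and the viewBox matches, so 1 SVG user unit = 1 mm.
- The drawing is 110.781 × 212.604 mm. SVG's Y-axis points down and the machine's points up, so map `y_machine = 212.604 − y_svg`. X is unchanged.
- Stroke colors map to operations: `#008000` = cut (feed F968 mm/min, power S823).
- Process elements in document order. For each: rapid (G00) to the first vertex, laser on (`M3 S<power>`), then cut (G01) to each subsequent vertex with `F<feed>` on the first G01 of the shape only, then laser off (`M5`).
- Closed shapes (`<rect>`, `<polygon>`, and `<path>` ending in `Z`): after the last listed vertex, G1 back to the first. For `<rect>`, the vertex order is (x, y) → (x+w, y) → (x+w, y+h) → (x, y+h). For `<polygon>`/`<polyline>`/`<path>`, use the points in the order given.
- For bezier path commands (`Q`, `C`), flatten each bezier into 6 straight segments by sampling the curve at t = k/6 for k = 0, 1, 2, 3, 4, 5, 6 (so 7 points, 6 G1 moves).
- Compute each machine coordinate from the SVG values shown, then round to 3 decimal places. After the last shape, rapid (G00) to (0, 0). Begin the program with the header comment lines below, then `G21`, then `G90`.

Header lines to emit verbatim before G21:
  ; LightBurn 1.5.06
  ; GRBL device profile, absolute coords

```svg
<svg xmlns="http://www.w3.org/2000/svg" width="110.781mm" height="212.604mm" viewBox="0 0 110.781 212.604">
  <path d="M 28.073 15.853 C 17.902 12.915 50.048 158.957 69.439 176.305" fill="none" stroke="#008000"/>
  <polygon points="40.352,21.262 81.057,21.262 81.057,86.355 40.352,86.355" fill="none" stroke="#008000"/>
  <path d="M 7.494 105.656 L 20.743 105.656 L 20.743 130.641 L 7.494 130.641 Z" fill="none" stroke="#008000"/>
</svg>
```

; LightBurn 1.5.06
; GRBL device profile, absolute coords
G21
G90
G00 X28.073 Y196.751
M3 S823
G01 X26.259 Y187.091 F968
G01 X29.968 Y160.313
G01 X37.670 Y124.132
G01 X47.836 Y86.261
G01 X58.936 Y54.412
G01 X69.439 Y36.299
M5
G00 X40.352 Y191.342
M3 S823
G01 X81.057 Y191.342 F968
G01 X81.057 Y126.249
G01 X40.352 Y126.249
G01 X40.352 Y191.342
M5
G00 X7.494 Y106.948
M3 S823
G01 X20.743 Y106.948 F968
G01 X20.743 Y81.963
G01 X7.494 Y81.963
G01 X7.494 Y106.948
M5
G00 X0.000 Y0.000

viewBox `0 0 110.781 212.604` with mm width/height → 1 unit = 1 mm. Flip: y_m = 212.604 − y_svg.

**Shape 1** — `<path>` cubic bezier, stroke `#008000` → cut (S823, F968). Control points (SVG): P0=(28.073,15.853), P1=(17.902,12.915), P2=(50.048,158.957), P3=(69.439,176.305); sampled at t=k/6. Machine vertices: (28.073,196.751) → (26.259,187.091) → (29.968,160.313) → (37.670,124.132) → (47.836,86.261) → (58.936,54.412) → (69.439,36.299). Open path.

**Shape 2** — `<polygon>` rectangle, stroke `#008000` → cut (S823, F968). Machine vertices: (40.352,191.342) → (81.057,191.342) → (81.057,126.249) → (40.352,126.249) → (40.352,191.342). Closed: final G1 returns to the first vertex.

**Shape 3** — `<path>` rectangle, stroke `#008000` → cut (S823, F968). Machine vertices: (7.494,106.948) → (20.743,106.948) → (20.743,81.963) → (7.494,81.963) → (7.494,106.948). Closed: final G1 returns to the first vertex.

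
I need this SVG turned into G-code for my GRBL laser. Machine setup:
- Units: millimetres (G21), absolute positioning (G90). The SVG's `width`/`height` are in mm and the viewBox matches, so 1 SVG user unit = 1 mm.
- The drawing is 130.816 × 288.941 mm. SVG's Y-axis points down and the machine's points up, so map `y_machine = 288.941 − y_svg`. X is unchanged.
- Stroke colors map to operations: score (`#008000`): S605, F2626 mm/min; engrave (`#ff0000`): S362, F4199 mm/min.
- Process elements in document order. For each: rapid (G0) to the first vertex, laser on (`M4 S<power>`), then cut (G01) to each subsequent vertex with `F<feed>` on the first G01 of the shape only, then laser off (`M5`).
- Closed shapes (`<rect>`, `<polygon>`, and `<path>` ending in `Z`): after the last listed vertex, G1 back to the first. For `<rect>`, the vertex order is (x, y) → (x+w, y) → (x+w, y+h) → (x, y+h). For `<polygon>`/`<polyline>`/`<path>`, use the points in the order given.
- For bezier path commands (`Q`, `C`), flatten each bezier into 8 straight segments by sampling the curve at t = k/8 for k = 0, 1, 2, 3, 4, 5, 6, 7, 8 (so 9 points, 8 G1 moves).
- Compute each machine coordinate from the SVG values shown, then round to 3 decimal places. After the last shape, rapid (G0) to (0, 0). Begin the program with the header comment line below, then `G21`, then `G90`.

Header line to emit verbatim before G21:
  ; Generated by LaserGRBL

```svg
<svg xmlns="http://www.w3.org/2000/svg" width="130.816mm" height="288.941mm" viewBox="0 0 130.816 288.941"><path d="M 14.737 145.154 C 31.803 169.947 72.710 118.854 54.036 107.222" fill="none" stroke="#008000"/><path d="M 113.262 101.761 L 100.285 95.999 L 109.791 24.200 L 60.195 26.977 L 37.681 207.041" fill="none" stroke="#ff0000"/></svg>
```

; Generated by LaserGRBL
G21
G90
G0 X14.737 Y143.787
M4 S605
G01 X22.091 Y137.821 F2626
G01 X30.703 Y137.619
G01 X39.595 Y141.827
G01 X47.789 Y149.094
G01 X54.308 Y158.068
G01 X58.174 Y167.398
G01 X58.409 Y175.733
G01 X54.036 Y181.719
M5
G0 X113.262 Y187.180
M4 S362
G01 X100.285 Y192.942 F4199
G01 X109.791 Y264.741
G01 X60.195 Y261.964
G01 X37.681 Y81.900
M5
G0 X0.000 Y0.000

1 u = 1 mm; y_m = 288.941 − y.

[1] `<path>` cubic bezier, #008000→score S605 F2626: (14.737,143.787) → (22.091,137.821) → (30.703,137.619) → (39.595,141.827) → (47.789,149.094) → (54.308,158.068) → (58.174,167.398) → (58.409,175.733) → (54.036,181.719)

[2] `<path>` open polyline, #ff0000→engrave S362 F4199: (113.262,187.180) → (100.285,192.942) → (109.791,264.741) → (60.195,261.964) → (37.681,81.900)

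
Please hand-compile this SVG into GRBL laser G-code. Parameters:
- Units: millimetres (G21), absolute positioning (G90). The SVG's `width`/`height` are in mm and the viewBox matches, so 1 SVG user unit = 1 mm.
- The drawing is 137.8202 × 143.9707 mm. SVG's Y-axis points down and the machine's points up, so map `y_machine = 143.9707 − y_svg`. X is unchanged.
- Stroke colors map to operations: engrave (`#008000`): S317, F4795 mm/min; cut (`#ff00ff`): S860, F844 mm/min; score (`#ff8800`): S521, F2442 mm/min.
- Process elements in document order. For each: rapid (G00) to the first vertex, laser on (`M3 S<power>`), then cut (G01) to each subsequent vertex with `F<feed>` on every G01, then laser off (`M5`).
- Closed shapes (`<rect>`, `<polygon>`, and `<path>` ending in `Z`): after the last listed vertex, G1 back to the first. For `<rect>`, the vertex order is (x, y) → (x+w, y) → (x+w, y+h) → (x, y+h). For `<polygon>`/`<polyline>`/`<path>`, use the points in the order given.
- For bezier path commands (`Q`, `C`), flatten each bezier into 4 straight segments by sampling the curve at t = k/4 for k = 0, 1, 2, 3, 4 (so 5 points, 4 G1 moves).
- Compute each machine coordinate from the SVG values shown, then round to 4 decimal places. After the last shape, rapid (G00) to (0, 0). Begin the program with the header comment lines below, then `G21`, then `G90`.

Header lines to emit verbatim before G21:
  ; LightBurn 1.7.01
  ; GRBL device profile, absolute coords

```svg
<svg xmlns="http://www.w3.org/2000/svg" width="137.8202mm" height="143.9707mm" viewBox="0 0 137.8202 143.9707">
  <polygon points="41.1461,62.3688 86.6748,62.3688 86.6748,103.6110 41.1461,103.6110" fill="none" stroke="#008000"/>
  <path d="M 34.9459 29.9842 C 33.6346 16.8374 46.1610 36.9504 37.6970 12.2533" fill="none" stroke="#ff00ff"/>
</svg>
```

; LightBurn 1.7.01
; GRBL device profile, absolute coords
G21
G90
G00 X41.1461 Y81.6019
M3 S317
G01 X86.6748 Y81.6019 F4795
G01 X86.6748 Y40.3597 F4795
G01 X41.1461 Y40.3597 F4795
G01 X41.1461 Y81.6019 F4795
M5
G00 X34.9459 Y113.9865
M3 S860
G01 X36.0128 Y118.8302 F844
G01 X39.0037 Y118.5206 F844
G01 X40.6535 Y120.3766 F844
G01 X37.6970 Y131.7174 F844
M5
G00 X0.0000 Y0.0000

1 u = 1 mm; y_m = 143.9707 − y.

[1] `<polygon>` rectangle, #008000→engrave S317 F4795: (41.1461,81.6019) → (86.6748,81.6019) → (86.6748,40.3597) → (41.1461,40.3597) → (41.1461,81.6019) (closed)

[2] `<path>` cubic bezier, #ff00ff→cut S860 F844: (34.9459,113.9865) → (36.0128,118.8302) → (39.0037,118.5206) → (40.6535,120.3766) → (37.6970,131.7174)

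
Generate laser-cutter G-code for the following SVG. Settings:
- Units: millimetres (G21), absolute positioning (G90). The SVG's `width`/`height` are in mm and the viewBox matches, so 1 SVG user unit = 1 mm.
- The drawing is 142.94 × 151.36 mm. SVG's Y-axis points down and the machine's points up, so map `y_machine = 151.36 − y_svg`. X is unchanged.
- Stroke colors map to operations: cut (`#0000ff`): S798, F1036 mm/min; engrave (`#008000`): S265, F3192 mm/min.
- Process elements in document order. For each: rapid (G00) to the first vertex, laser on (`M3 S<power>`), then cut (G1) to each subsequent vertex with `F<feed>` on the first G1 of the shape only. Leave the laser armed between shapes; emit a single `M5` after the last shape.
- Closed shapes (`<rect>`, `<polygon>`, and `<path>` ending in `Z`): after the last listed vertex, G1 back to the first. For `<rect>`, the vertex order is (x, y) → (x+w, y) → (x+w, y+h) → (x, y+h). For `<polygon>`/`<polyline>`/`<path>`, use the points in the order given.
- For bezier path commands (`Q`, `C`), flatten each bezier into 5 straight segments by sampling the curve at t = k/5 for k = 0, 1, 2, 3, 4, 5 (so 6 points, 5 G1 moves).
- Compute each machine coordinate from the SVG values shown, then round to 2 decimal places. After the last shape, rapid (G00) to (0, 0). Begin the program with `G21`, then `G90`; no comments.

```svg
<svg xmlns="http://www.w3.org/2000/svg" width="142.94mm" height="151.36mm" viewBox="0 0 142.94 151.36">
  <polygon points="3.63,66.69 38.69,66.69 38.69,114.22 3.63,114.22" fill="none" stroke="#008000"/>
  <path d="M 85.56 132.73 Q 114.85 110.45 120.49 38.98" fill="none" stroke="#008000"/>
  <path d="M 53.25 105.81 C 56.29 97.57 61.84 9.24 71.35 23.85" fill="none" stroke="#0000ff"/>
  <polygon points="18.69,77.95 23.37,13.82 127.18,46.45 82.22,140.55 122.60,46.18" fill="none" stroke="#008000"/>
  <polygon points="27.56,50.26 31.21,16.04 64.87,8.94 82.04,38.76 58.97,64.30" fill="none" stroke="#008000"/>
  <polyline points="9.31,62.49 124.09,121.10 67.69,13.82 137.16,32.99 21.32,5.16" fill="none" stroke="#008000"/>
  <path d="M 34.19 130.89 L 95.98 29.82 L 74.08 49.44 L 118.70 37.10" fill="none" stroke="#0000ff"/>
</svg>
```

G21
G90
G00 X3.63 Y84.67
M3 S265
G1 X38.69 Y84.67 F3192
G1 X38.69 Y37.14
G1 X3.63 Y37.14
G1 X3.63 Y84.67
G00 X85.56 Y18.63
M3 S265
G1 X96.33 Y29.51 F3192
G1 X105.21 Y44.32
G1 X112.19 Y63.07
G1 X117.29 Y85.76
G1 X120.49 Y112.38
G00 X53.25 Y45.55
M3 S798
G1 X55.39 Y58.64 F1036
G1 X58.20 Y82.17
G1 X61.75 Y107.34
G1 X66.11 Y125.39
G1 X71.35 Y127.51
G00 X18.69 Y73.41
M3 S265
G1 X23.37 Y137.54 F3192
G1 X127.18 Y104.91
G1 X82.22 Y10.81
G1 X122.60 Y105.18
G1 X18.69 Y73.41
G00 X27.56 Y101.10
M3 S265
G1 X31.21 Y135.32 F3192
G1 X64.87 Y142.42
G1 X82.04 Y112.60
G1 X58.97 Y87.06
G1 X27.56 Y101.10
G00 X9.31 Y88.87
M3 S265
G1 X124.09 Y30.26 F3192
G1 X67.69 Y137.54
G1 X137.16 Y118.37
G1 X21.32 Y146.20
G00 X34.19 Y20.47
M3 S798
G1 X95.98 Y121.54 F1036
G1 X74.08 Y101.92
G1 X118.70 Y114.26
M5
G00 X0.00 Y0.00

Since the viewBox matches the mm dimensions, user units are millimetres directly. The only transform is the Y-flip y_m = 151.36 − y_svg.

Shape 1 is a rectangle drawn with `<polygon>`. Its stroke #008000 means engrave at S265, F3192. After flipping Y the toolpath is (3.63,84.67) → (38.69,84.67) → (38.69,37.14) → (3.63,37.14) → (3.63,84.67), returning to the start.

Shape 2 is a quadratic bezier drawn with `<path>`. Its stroke #008000 means engrave at S265, F3192. After flipping Y the toolpath is (85.56,18.63) → (96.33,29.51) → (105.21,44.32) → (112.19,63.07) → (117.29,85.76) → (120.49,112.38).

Shape 3 is a cubic bezier drawn with `<path>`. Its stroke #0000ff means cut at S798, F1036. After flipping Y the toolpath is (53.25,45.55) → (55.39,58.64) → (58.20,82.17) → (61.75,107.34) → (66.11,125.39) → (71.35,127.51).

Shape 4 is a closed polygon drawn with `<polygon>`. Its stroke #008000 means engrave at S265, F3192. After flipping Y the toolpath is (18.69,73.41) → (23.37,137.54) → (127.18,104.91) → (82.22,10.81) → (122.60,105.18) → (18.69,73.41), returning to the start.

Shape 5 is a regular polygon drawn with `<polygon>`. Its stroke #008000 means engrave at S265, F3192. After flipping Y the toolpath is (27.56,101.10) → (31.21,135.32) → (64.87,142.42) → (82.04,112.60) → (58.97,87.06) → (27.56,101.10), returning to the start.

Shape 6 is a open polyline drawn with `<polyline>`. Its stroke #008000 means engrave at S265, F3192. After flipping Y the toolpath is (9.31,88.87) → (124.09,30.26) → (67.69,137.54) → (137.16,118.37) → (21.32,146.20).

Shape 7 is a open polyline drawn with `<path>`. Its stroke #0000ff means cut at S798, F1036. After flipping Y the toolpath is (34.19,20.47) → (95.98,121.54) → (74.08,101.92) → (118.70,114.26).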